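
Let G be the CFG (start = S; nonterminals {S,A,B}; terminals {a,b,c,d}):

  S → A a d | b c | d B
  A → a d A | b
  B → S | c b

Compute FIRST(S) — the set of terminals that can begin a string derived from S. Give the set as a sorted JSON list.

Compute FIRST by fixpoint:
pass 1:
  A via A→a d A: +{a}
  A via A→b: +{b}
  B via B→c b: +{c}
  S via S→A a d: +{a,b}
  S via S→d B: +{d}
  S: {a,b,d}  A: {a,b}  B: {c}
pass 2:
  B via B→S: +{a,b,d}
  S: {a,b,d}  A: {a,b}  B: {a,b,c,d}
pass 3: done
  S: {a,b,d}  A: {a,b}  B: {a,b,c,d}

FIRST(S) = ["a", "b", "d"]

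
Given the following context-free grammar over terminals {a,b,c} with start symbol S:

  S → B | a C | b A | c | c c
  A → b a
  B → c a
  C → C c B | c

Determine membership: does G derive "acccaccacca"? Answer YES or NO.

CNF form of G:
  S -> T0 A | T1 C | T2 T1 | T2 T2 | c
  A -> T0 T1
  B -> T2 T1
  C -> C X3 | c
  T0 -> b
  T1 -> a
  T2 -> c
  X3 -> T2 B

CYK fill:
  [0..0]={T1}  "a"  orig:{}
  [1..1]={C,S,T2}  "c"  orig:{C,S}
  [2..2]={C,S,T2}  "c"  orig:{C,S}
  [3..3]={C,S,T2}  "c"  orig:{C,S}
  [4..4]={T1}  "a"  orig:{}
  [5..5]={C,S,T2}  "c"  orig:{C,S}
  [6..6]={C,S,T2}  "c"  orig:{C,S}
  [7..7]={T1}  "a"  orig:{}
  [8..8]={C,S,T2}  "c"  orig:{C,S}
  [9..9]={C,S,T2}  "c"  orig:{C,S}
  [10..10]={T1}  "a"  orig:{}
  [0..1]={S}  "ac"
  [1..2]={S}  "cc"
  [2..3]={S}  "cc"
  [3..4]={B,S}  "ca"
  [4..5]={S}  "ac"
  [5..6]={S}  "cc"
  [6..7]={B,S}  "ca"
  [7..8]={S}  "ac"
  [8..9]={S}  "cc"
  [9..10]={B,S}  "ca"
  [0..2]=∅  "acc"
  [1..3]=∅  "ccc"
  [2..4]={X3}  "cca"  orig:{}
  [3..5]=∅  "cac"
  [4..6]=∅  "acc"
  [5..7]={X3}  "cca"  orig:{}
  [6..8]=∅  "cac"
  [7..9]=∅  "acc"
  [8..10]={X3}  "cca"  orig:{}
  [0..3]=∅  "accc"
  [1..4]={C}  "ccca"
  [2..5]=∅  "ccac"
  [3..6]=∅  "cacc"
  [4..7]=∅  "acca"
  [5..8]=∅  "ccac"
  [6..9]=∅  "cacc"
  [7..10]=∅  "acca"
  [0..4]={S}  "accca"
  [1..5]=∅  "cccac"
  [2..6]=∅  "ccacc"
  [3..7]=∅  "cacca"
  [4..8]=∅  "accac"
  [5..9]=∅  "ccacc"
  [6..10]=∅  "cacca"
  [0..5]=∅  "acccac"
  [1..6]=∅  "cccacc"
  [2..7]=∅  "ccacca"
  [3..8]=∅  "caccac"
  [4..9]=∅  "accacc"
  [5..10]=∅  "ccacca"
  [0..6]=∅  "acccacc"
  [1..7]={C}  "cccacca"
  [2..8]=∅  "ccaccac"
  [3..9]=∅  "caccacc"
  [4..10]=∅  "accacca"
  [0..7]={S}  "acccacca"
  [1..8]=∅  "cccaccac"
  [2..9]=∅  "ccaccacc"
  [3..10]=∅  "caccacca"
  [0..8]=∅  "acccaccac"
  [1..9]=∅  "cccaccacc"
  [2..10]=∅  "ccaccacca"
  [0..9]=∅  "acccaccacc"
  [1..10]={C}  "cccaccacca"
  [0..10]={S}  "acccaccacca"

S ∈ T[0,10] ⇒ YES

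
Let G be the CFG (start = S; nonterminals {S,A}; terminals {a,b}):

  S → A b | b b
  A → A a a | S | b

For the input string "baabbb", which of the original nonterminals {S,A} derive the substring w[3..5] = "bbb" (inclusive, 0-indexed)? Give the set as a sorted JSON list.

Convert to CNF:
  S -> A T1 | T1 T1
  A -> A T1 | A X2 | T1 T1 | b
  T0 -> a
  T1 -> b
  X2 -> T0 T0

Fill CYK table bottom-up, restricted to cells inside w[3..5]:
  [3..3]={A,T1}  "b"  orig:{A}
  [4..4]={A,T1}  "b"  orig:{A}
  [5..5]={A,T1}  "b"  orig:{A}
  [3..4]={A,S}  "bb"
  [4..5]={A,S}  "bb"
  [3..5]={A,S}  "bbb"

Original NTs in T[3,5] deriving "bbb": ["A", "S"]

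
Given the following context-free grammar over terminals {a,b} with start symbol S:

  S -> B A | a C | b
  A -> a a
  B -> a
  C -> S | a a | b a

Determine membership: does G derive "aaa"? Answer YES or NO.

Convert to CNF:
  S -> B A | T0 C | b
  A -> T0 T0
  B -> a
  C -> B A | T0 C | T0 T0 | T1 T0 | b
  T0 -> a
  T1 -> b

CYK table (by increasing span):
  [0..0]={B,T0}  "a"  orig:{B}
  [1..1]={B,T0}  "a"  orig:{B}
  [2..2]={B,T0}  "a"  orig:{B}
  [0..1]={A,C}  "aa"
  [1..2]={A,C}  "aa"
  [0..2]={C,S}  "aaa"

S ∈ T[0,2] ⇒ YES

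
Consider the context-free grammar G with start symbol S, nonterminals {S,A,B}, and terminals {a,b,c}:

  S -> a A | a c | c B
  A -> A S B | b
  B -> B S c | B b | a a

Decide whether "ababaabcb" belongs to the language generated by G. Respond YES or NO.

CNF form of G:
  S -> T0 B | T2 A | T2 T0
  A -> A X3 | b
  B -> B T1 | B X4 | T2 T2
  T0 -> c
  T1 -> b
  T2 -> a
  X3 -> S B
  X4 -> S T0

CYK fill:
  [0..0]={T2}  "a"  orig:{}
  [1..1]={A,T1}  "b"  orig:{A}
  [2..2]={T2}  "a"  orig:{}
  [3..3]={A,T1}  "b"  orig:{A}
  [4..4]={T2}  "a"  orig:{}
  [5..5]={T2}  "a"  orig:{}
  [6..6]={A,T1}  "b"  orig:{A}
  [7..7]={T0}  "c"  orig:{}
  [8..8]={A,T1}  "b"  orig:{A}
  [0..1]={S}  "ab"
  [1..2]=∅  "ba"
  [2..3]={S}  "ab"
  [3..4]=∅  "ba"
  [4..5]={B}  "aa"
  [5..6]={S}  "ab"
  [6..7]=∅  "bc"
  [7..8]=∅  "cb"
  [0..2]=∅  "aba"
  [1..3]=∅  "bab"
  [2..4]=∅  "aba"
  [3..5]=∅  "baa"
  [4..6]={B}  "aab"
  [5..7]={X4}  "abc"  orig:{}
  [6..8]=∅  "bcb"
  [0..3]=∅  "abab"
  [1..4]=∅  "baba"
  [2..5]={X3}  "abaa"  orig:{}
  [3..6]=∅  "baab"
  [4..7]=∅  "aabc"
  [5..8]=∅  "abcb"
  [0..4]=∅  "ababa"
  [1..5]={A}  "babaa"
  [2..6]={X3}  "abaab"  orig:{}
  [3..7]=∅  "baabc"
  [4..8]=∅  "aabcb"
  [0..5]={S}  "ababaa"
  [1..6]={A}  "babaab"
  [2..7]=∅  "abaabc"
  [3..8]=∅  "baabcb"
  [0..6]={S}  "ababaab"
  [1..7]=∅  "babaabc"
  [2..8]=∅  "abaabcb"
  [0..7]={X4}  "ababaabc"  orig:{}
  [1..8]=∅  "babaabcb"
  [0..8]=∅  "ababaabcb"

S ∉ T[0,8] ⇒ NO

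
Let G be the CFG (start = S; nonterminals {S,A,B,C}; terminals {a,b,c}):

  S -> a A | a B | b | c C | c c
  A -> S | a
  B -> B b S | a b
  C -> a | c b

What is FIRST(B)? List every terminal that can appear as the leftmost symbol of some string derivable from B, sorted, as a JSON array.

Compute FIRST by fixpoint:
round 1:
  A via A→a: +{a}
  B via B→a b: +{a}
  C via C→a: +{a}
  C via C→c b: +{c}
  S via S→a A: +{a}
  S via S→b: +{b}
  S via S→c C: +{c}
  FIRST(S)={a,b,c}  FIRST(A)={a}  FIRST(B)={a}  FIRST(C)={a,c}
round 2:
  A via A→S: +{b,c}
  FIRST(S)={a,b,c}  FIRST(A)={a,b,c}  FIRST(B)={a}  FIRST(C)={a,c}
round 3: — fixpoint
  FIRST(S)={a,b,c}  FIRST(A)={a,b,c}  FIRST(B)={a}  FIRST(C)={a,c}

FIRST(B) = ["a"]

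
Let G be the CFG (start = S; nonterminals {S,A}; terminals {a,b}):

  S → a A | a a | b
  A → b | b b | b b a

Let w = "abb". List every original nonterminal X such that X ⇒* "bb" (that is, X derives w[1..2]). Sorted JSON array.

CNF form of G:
  S -> T1 A | T1 T1 | b
  A -> T0 T0 | T0 X2 | b
  T0 -> b
  T1 -> a
  X2 -> T0 T1

CYK table (by increasing span) — only the sub-triangle for w[1..2]:
  [1..1]={A,S,T0}  "b"  orig:{A,S}
  [2..2]={A,S,T0}  "b"  orig:{A,S}
  [1..2]={A}  "bb"

Original NTs in T[1,2] deriving "bb": ["A"]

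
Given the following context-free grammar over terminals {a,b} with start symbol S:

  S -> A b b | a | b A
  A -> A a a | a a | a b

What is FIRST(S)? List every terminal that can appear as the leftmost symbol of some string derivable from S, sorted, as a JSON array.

Compute FIRST by fixpoint:
pass 1:
  A via A→a a: +{a}
  S via S→A b b: +{a}
  S via S→b A: +{b}
  S: {a,b}  A: {a}
pass 2: (no change)
  S: {a,b}  A: {a}

FIRST(S) = ["a", "b"]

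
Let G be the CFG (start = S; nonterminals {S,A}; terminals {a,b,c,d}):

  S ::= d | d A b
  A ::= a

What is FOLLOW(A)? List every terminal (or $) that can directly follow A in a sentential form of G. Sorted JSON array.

FIRST sets, iterate to fixpoint:
pass 1:
  A via A→a: +{a}
  S via S→d: +{d}
  S: {d}  A: {a}
pass 2: done
  S: {d}  A: {a}

Compute FOLLOW by fixpoint:
FOLLOW(S) := {$}
[1]
  S→d A b: FOLLOW(A) ⊇ FIRST(b) = {b}; new: +{b}
  FOLLOW(S)={$}  FOLLOW(A)={b}
[2] — fixpoint
  FOLLOW(S)={$}  FOLLOW(A)={b}

FOLLOW(A) = ["b"]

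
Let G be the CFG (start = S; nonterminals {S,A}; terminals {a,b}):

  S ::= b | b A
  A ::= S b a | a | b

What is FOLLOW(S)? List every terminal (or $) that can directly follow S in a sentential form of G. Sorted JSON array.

Compute FIRST by fixpoint:
round 1:
  A via A→a: +{a}
  A via A→b: +{b}
  S via S→b: +{b}
  S: {b}  A: {a,b}
round 2: (no change)
  S: {b}  A: {a,b}

FOLLOW iteration:
FOLLOW(S) := {$}
round 1:
  A→S b a: FOLLOW(S) ⊇ FIRST(b) = {b}; new: +{b}
  S→b A: FOLLOW(A) ⊇ FOLLOW(S) ⊇ {$,b}; new: +{$,b}
  S: {$,b}  A: {$,b}
round 2: (stable)
  S: {$,b}  A: {$,b}

FOLLOW(S) = ["$", "b"]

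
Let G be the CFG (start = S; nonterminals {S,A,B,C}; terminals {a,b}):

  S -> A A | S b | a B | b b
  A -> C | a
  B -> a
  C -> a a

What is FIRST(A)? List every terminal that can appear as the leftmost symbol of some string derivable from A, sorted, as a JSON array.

Compute FIRST by fixpoint:
round 1:
  A via A→a: +{a}
  B via B→a: +{a}
  C via C→a a: +{a}
  S via S→A A: +{a}
  S via S→b b: +{b}
  S: {a,b}  A: {a}  B: {a}  C: {a}
round 2: done
  S: {a,b}  A: {a}  B: {a}  C: {a}

FIRST(A) = ["a"]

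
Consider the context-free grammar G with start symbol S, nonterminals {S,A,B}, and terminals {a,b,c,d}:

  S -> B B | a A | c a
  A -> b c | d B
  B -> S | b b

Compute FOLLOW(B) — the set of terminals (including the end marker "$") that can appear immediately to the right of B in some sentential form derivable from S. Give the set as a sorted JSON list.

FIRST sets, iterate to fixpoint:
round 1:
  A via A→b c: +{b}
  A via A→d B: +{d}
  B via B→b b: +{b}
  S via S→B B: +{b}
  S via S→a A: +{a}
  S via S→c a: +{c}
  S: {a,b,c}  A: {b,d}  B: {b}
round 2:
  B via B→S: +{a,c}
  S: {a,b,c}  A: {b,d}  B: {a,b,c}
round 3: done
  S: {a,b,c}  A: {b,d}  B: {a,b,c}

Compute FOLLOW by fixpoint:
initialize: $ ∈ FOLLOW(S)
[1]
  S→B B: FOLLOW(B) ⊇ FIRST(B) = {a,b,c}; new: +{a,b,c}
  S→B B: FOLLOW(B) ⊇ FOLLOW(S) ⊇ {$}; new: +{$}
  S→a A: FOLLOW(A) ⊇ FOLLOW(S) ⊇ {$}; new: +{$}
  FOLLOW[S]={$}  FOLLOW[A]={$}  FOLLOW[B]={$,a,b,c}
[2]
  B→S: FOLLOW(S) ⊇ FOLLOW(B) ⊇ {$,a,b,c}; new: +{a,b,c}
  S→a A: FOLLOW(A) ⊇ FOLLOW(S) ⊇ {$,a,b,c}; new: +{a,b,c}
  FOLLOW[S]={$,a,b,c}  FOLLOW[A]={$,a,b,c}  FOLLOW[B]={$,a,b,c}
[3] — fixpoint
  FOLLOW[S]={$,a,b,c}  FOLLOW[A]={$,a,b,c}  FOLLOW[B]={$,a,b,c}

FOLLOW(B) = ["$", "a", "b", "c"]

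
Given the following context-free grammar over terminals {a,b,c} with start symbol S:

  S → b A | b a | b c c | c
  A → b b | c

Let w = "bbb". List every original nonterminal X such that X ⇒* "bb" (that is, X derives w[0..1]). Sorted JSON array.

Convert to CNF:
  S -> T0 A | T0 T1 | T0 X3 | c
  A -> T0 T0 | c
  T0 -> b
  T1 -> a
  T2 -> c
  X3 -> T2 T2

CYK table (by increasing span), restricted to cells inside w[0..1]:
  cell(0,0) b: {T0}  orig:{}
  cell(1,1) b: {T0}  orig:{}
  cell(0,1) bb: {A}

Original NTs in T[0,1] deriving "bb": ["A"]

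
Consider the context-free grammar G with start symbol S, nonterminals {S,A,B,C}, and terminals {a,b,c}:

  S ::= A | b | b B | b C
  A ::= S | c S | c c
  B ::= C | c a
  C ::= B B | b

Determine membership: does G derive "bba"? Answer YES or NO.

CNF form of G:
  S -> T0 B | T0 C | T1 S | T1 T1 | b
  A -> T0 B | T0 C | T1 S | T1 T1 | b
  B -> B B | T1 T2 | b
  C -> B B | b
  T0 -> b
  T1 -> c
  T2 -> a

Fill CYK table bottom-up:
  [0..0]={A,B,C,S,T0}  "b"  orig:{A,B,C,S}
  [1..1]={A,B,C,S,T0}  "b"  orig:{A,B,C,S}
  [2..2]={T2}  "a"  orig:{}
  [0..1]={A,B,C,S}  "bb"
  [1..2]=∅  "ba"
  [0..2]=∅  "bba"

S ∉ T[0,2] ⇒ NO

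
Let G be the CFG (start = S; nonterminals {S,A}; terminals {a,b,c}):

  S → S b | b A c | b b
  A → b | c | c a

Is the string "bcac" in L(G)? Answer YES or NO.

CNF form of G:
  S -> S T2 | T2 T2 | T2 X3
  A -> T0 T1 | b | c
  T0 -> c
  T1 -> a
  T2 -> b
  X3 -> A T0

CYK fill:
  T[0,0] 'b' = {A,T2}  orig:{A}
  T[1,1] 'c' = {A,T0}  orig:{A}
  T[2,2] 'a' = {T1}  orig:{}
  T[3,3] 'c' = {A,T0}  orig:{A}
  T[0,1] 'bc' = {X3}  orig:{}
  T[1,2] 'ca' = {A}
  T[2,3] 'ac' = ∅
  T[0,2] 'bca' = ∅
  T[1,3] 'cac' = {X3}  orig:{}
  T[0,3] 'bcac' = {S}

S ∈ T[0,3] ⇒ YES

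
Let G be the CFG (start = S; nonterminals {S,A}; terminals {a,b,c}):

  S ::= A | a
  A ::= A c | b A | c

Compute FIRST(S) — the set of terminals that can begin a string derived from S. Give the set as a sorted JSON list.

Compute FIRST by fixpoint:
iter 1:
  A via A→b A: +{b}
  A via A→c: +{c}
  S via S→A: +{b,c}
  S via S→a: +{a}
  FIRST[S]={a,b,c}  FIRST[A]={b,c}
iter 2: — fixpoint
  FIRST[S]={a,b,c}  FIRST[A]={b,c}

FIRST(S) = ["a", "b", "c"]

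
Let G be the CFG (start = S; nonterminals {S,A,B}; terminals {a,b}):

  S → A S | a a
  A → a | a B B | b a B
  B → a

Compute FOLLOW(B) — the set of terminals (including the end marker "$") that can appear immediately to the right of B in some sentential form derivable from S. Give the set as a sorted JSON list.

FIRST iteration:
[1]
  A via A→a: +{a}
  A via A→b a B: +{b}
  B via B→a: +{a}
  S via S→A S: +{a,b}
  FIRST[S]={a,b}  FIRST[A]={a,b}  FIRST[B]={a}
[2] (no change)
  FIRST[S]={a,b}  FIRST[A]={a,b}  FIRST[B]={a}

FOLLOW sets:
seed FOLLOW(S) with $
[1]
  A→a B B: FOLLOW(B) ⊇ FIRST(B) = {a}; new: +{a}
  S→A S: FOLLOW(A) ⊇ FIRST(S) = {a,b}; new: +{a,b}
  S: {$}  A: {a,b}  B: {a}
[2]
  A→a B B: FOLLOW(B) ⊇ FOLLOW(A) ⊇ {a,b}; new: +{b}
  S: {$}  A: {a,b}  B: {a,b}
[3] (no change)
  S: {$}  A: {a,b}  B: {a,b}

FOLLOW(B) = ["a", "b"]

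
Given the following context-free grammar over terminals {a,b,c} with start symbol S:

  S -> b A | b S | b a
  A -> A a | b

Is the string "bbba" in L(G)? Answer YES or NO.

Convert to CNF:
  S -> T1 A | T1 S | T1 T0
  A -> A T0 | b
  T0 -> a
  T1 -> b

Fill CYK table bottom-up:
  cell(0,0) b: {A,T1}  orig:{A}
  cell(1,1) b: {A,T1}  orig:{A}
  cell(2,2) b: {A,T1}  orig:{A}
  cell(3,3) a: {T0}  orig:{}
  cell(0,1) bb: {S}
  cell(1,2) bb: {S}
  cell(2,3) ba: {A,S}
  cell(0,2) bbb: {S}
  cell(1,3) bba: {S}
  cell(0,3) bbba: {S}

S ∈ T[0,3] ⇒ YES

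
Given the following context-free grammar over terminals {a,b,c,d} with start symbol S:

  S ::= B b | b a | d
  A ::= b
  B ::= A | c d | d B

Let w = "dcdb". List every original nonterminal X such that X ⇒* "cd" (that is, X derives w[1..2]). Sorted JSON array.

Convert to CNF:
  S -> B T2 | T2 T3 | d
  A -> b
  B -> T0 T1 | T1 B | b
  T0 -> c
  T1 -> d
  T2 -> b
  T3 -> a

CYK fill (cells [i..j] with 1 ≤ i ≤ j ≤ 2 only):
  cell(1,1) c: {T0}  orig:{}
  cell(2,2) d: {S,T1}  orig:{S}
  cell(1,2) cd: {B}

Original NTs in T[1,2] deriving "cd": ["B"]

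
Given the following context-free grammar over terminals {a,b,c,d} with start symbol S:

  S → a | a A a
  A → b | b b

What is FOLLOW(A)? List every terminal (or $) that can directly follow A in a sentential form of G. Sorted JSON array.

Compute FIRST by fixpoint:
iter 1:
  A via A→b: +{b}
  S via S→a: +{a}
  S: {a}  A: {b}
iter 2: done
  S: {a}  A: {b}

Compute FOLLOW by fixpoint:
seed FOLLOW(S) with $
iter 1:
  S→a A a: FOLLOW(A) ⊇ FIRST(a) = {a}; new: +{a}
  FOLLOW[S]={$}  FOLLOW[A]={a}
iter 2: (no change)
  FOLLOW[S]={$}  FOLLOW[A]={a}

FOLLOW(A) = ["a"]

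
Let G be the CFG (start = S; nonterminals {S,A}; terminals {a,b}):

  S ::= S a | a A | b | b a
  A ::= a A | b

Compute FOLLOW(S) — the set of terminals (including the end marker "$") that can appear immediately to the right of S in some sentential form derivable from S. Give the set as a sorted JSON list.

FIRST iteration:
[1]
  A via A→a A: +{a}
  A via A→b: +{b}
  S via S→a A: +{a}
  S via S→b: +{b}
  FIRST[S]={a,b}  FIRST[A]={a,b}
[2] — fixpoint
  FIRST[S]={a,b}  FIRST[A]={a,b}

FOLLOW iteration:
FOLLOW(S) := {$}
[1]
  S→S a: FOLLOW(S) ⊇ FIRST(a) = {a}; new: +{a}
  S→a A: FOLLOW(A) ⊇ FOLLOW(S) ⊇ {$,a}; new: +{$,a}
  S: {$,a}  A: {$,a}
[2] done
  S: {$,a}  A: {$,a}

FOLLOW(S) = ["$", "a"]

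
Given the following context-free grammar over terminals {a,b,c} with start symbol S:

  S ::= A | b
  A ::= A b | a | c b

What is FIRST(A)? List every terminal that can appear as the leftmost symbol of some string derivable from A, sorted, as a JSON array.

Compute FIRST by fixpoint:
[1]
  A via A→a: +{a}
  A via A→c b: +{c}
  S via S→A: +{a,c}
  S via S→b: +{b}
  FIRST[S]={a,b,c}  FIRST[A]={a,c}
[2] (no change)
  FIRST[S]={a,b,c}  FIRST[A]={a,c}

FIRST(A) = ["a", "c"]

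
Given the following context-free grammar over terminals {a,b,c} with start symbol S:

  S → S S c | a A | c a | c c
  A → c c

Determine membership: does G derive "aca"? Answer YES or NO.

Convert to CNF:
  S -> S X2 | T0 T0 | T0 T1 | T1 A
  A -> T0 T0
  T0 -> c
  T1 -> a
  X2 -> S T0

CYK table (by increasing span):
  cell(0,0) a: {T1}  orig:{}
  cell(1,1) c: {T0}  orig:{}
  cell(2,2) a: {T1}  orig:{}
  cell(0,1) ac: ∅
  cell(1,2) ca: {S}
  cell(0,2) aca: ∅

S ∉ T[0,2] ⇒ NO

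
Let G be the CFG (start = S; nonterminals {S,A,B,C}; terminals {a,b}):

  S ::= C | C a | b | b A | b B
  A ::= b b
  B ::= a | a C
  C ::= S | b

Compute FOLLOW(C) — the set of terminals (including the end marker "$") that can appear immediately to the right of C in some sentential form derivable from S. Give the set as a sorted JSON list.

FIRST sets, iterate to fixpoint:
iter 1:
  A via A→b b: +{b}
  B via B→a: +{a}
  C via C→b: +{b}
  S via S→C: +{b}
  FIRST(S)={b}  FIRST(A)={b}  FIRST(B)={a}  FIRST(C)={b}
iter 2: (stable)
  FIRST(S)={b}  FIRST(A)={b}  FIRST(B)={a}  FIRST(C)={b}

Compute FOLLOW by fixpoint:
seed FOLLOW(S) with $
[1]
  S→C: FOLLOW(C) ⊇ FOLLOW(S) ⊇ {$}; new: +{$}
  S→C a: FOLLOW(C) ⊇ FIRST(a) = {a}; new: +{a}
  S→b A: FOLLOW(A) ⊇ FOLLOW(S) ⊇ {$}; new: +{$}
  S→b B: FOLLOW(B) ⊇ FOLLOW(S) ⊇ {$}; new: +{$}
  S: {$}  A: {$}  B: {$}  C: {$,a}
[2]
  C→S: FOLLOW(S) ⊇ FOLLOW(C) ⊇ {$,a}; new: +{a}
  S→b A: FOLLOW(A) ⊇ FOLLOW(S) ⊇ {$,a}; new: +{a}
  S→b B: FOLLOW(B) ⊇ FOLLOW(S) ⊇ {$,a}; new: +{a}
  S: {$,a}  A: {$,a}  B: {$,a}  C: {$,a}
[3] (stable)
  S: {$,a}  A: {$,a}  B: {$,a}  C: {$,a}

FOLLOW(C) = ["$", "a"]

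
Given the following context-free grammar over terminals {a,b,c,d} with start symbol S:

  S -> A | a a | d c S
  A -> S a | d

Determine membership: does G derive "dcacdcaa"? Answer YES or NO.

Convert to CNF:
  S -> S T0 | T0 T0 | T1 X3 | d
  A -> S T0 | d
  T0 -> a
  T1 -> d
  T2 -> c
  X3 -> T2 S

Fill CYK table bottom-up:
  cell(0,0) d: {A,S,T1}  orig:{A,S}
  cell(1,1) c: {T2}  orig:{}
  cell(2,2) a: {T0}  orig:{}
  cell(3,3) c: {T2}  orig:{}
  cell(4,4) d: {A,S,T1}  orig:{A,S}
  cell(5,5) c: {T2}  orig:{}
  cell(6,6) a: {T0}  orig:{}
  cell(7,7) a: {T0}  orig:{}
  cell(0,1) dc: ∅
  cell(1,2) ca: ∅
  cell(2,3) ac: ∅
  cell(3,4) cd: {X3}  orig:{}
  cell(4,5) dc: ∅
  cell(5,6) ca: ∅
  cell(6,7) aa: {S}
  cell(0,2) dca: ∅
  cell(1,3) cac: ∅
  cell(2,4) acd: ∅
  cell(3,5) cdc: ∅
  cell(4,6) dca: ∅
  cell(5,7) caa: {X3}  orig:{}
  cell(0,3) dcac: ∅
  cell(1,4) cacd: ∅
  cell(2,5) acdc: ∅
  cell(3,6) cdca: ∅
  cell(4,7) dcaa: {S}
  cell(0,4) dcacd: ∅
  cell(1,5) cacdc: ∅
  cell(2,6) acdca: ∅
  cell(3,7) cdcaa: {X3}  orig:{}
  cell(0,5) dcacdc: ∅
  cell(1,6) cacdca: ∅
  cell(2,7) acdcaa: ∅
  cell(0,6) dcacdca: ∅
  cell(1,7) cacdcaa: ∅
  cell(0,7) dcacdcaa: ∅

S ∉ T[0,7] ⇒ NO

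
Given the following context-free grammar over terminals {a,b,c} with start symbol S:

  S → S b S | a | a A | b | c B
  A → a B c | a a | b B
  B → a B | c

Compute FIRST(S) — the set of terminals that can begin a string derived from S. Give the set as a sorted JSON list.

Compute FIRST by fixpoint:
pass 1:
  A via A→a B c: +{a}
  A via A→b B: +{b}
  B via B→a B: +{a}
  B via B→c: +{c}
  S via S→a: +{a}
  S via S→b: +{b}
  S via S→c B: +{c}
  FIRST[S]={a,b,c}  FIRST[A]={a,b}  FIRST[B]={a,c}
pass 2: done
  FIRST[S]={a,b,c}  FIRST[A]={a,b}  FIRST[B]={a,c}

FIRST(S) = ["a", "b", "c"]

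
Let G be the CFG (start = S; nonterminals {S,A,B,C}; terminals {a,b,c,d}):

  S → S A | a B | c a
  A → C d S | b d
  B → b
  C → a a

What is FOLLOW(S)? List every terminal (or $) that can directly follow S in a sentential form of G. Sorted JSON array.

FIRST iteration:
round 1:
  A via A→b d: +{b}
  B via B→b: +{b}
  C via C→a a: +{a}
  S via S→a B: +{a}
  S via S→c a: +{c}
  FIRST(S)={a,c}  FIRST(A)={b}  FIRST(B)={b}  FIRST(C)={a}
round 2:
  A via A→C d S: +{a}
  FIRST(S)={a,c}  FIRST(A)={a,b}  FIRST(B)={b}  FIRST(C)={a}
round 3: — fixpoint
  FIRST(S)={a,c}  FIRST(A)={a,b}  FIRST(B)={b}  FIRST(C)={a}

Compute FOLLOW by fixpoint:
seed FOLLOW(S) with $
round 1:
  A→C d S: FOLLOW(C) ⊇ FIRST(d) = {d}; new: +{d}
  S→S A: FOLLOW(S) ⊇ FIRST(A) = {a,b}; new: +{a,b}
  S→S A: FOLLOW(A) ⊇ FOLLOW(S) ⊇ {$,a,b}; new: +{$,a,b}
  S→a B: FOLLOW(B) ⊇ FOLLOW(S) ⊇ {$,a,b}; new: +{$,a,b}
  FOLLOW[S]={$,a,b}  FOLLOW[A]={$,a,b}  FOLLOW[B]={$,a,b}  FOLLOW[C]={d}
round 2: done
  FOLLOW[S]={$,a,b}  FOLLOW[A]={$,a,b}  FOLLOW[B]={$,a,b}  FOLLOW[C]={d}

FOLLOW(S) = ["$", "a", "b"]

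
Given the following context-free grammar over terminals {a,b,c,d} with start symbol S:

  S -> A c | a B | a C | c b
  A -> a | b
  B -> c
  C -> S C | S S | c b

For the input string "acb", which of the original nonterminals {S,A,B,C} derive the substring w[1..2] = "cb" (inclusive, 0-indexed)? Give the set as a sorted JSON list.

CNF form of G:
  S -> A T0 | T0 T1 | T2 B | T2 C
  A -> a | b
  B -> c
  C -> S C | S S | T0 T1
  T0 -> c
  T1 -> b
  T2 -> a

CYK table (by increasing span) — only the sub-triangle for w[1..2]:
  T[1,1] 'c' = {B,T0}  orig:{B}
  T[2,2] 'b' = {A,T1}  orig:{A}
  T[1,2] 'cb' = {C,S}

Original NTs in T[1,2] deriving "cb": ["C", "S"]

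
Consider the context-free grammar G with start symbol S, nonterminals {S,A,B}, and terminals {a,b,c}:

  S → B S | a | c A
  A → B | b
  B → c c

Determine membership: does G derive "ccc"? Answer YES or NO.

Convert to CNF:
  S -> B S | T0 A | a
  A -> T0 T0 | b
  B -> T0 T0
  T0 -> c

CYK table (by increasing span):
  T[0,0] 'c' = {T0}  orig:{}
  T[1,1] 'c' = {T0}  orig:{}
  T[2,2] 'c' = {T0}  orig:{}
  T[0,1] 'cc' = {A,B}
  T[1,2] 'cc' = {A,B}
  T[0,2] 'ccc' = {S}

S ∈ T[0,2] ⇒ YES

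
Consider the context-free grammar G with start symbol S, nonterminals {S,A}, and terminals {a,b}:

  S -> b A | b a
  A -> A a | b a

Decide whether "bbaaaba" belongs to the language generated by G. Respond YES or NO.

CNF form of G:
  S -> T1 A | T1 T0
  A -> A T0 | T1 T0
  T0 -> a
  T1 -> b

Fill CYK table bottom-up:
  [0..0]={T1}  "b"  orig:{}
  [1..1]={T1}  "b"  orig:{}
  [2..2]={T0}  "a"  orig:{}
  [3..3]={T0}  "a"  orig:{}
  [4..4]={T0}  "a"  orig:{}
  [5..5]={T1}  "b"  orig:{}
  [6..6]={T0}  "a"  orig:{}
  [0..1]=∅  "bb"
  [1..2]={A,S}  "ba"
  [2..3]=∅  "aa"
  [3..4]=∅  "aa"
  [4..5]=∅  "ab"
  [5..6]={A,S}  "ba"
  [0..2]={S}  "bba"
  [1..3]={A}  "baa"
  [2..4]=∅  "aaa"
  [3..5]=∅  "aab"
  [4..6]=∅  "aba"
  [0..3]={S}  "bbaa"
  [1..4]={A}  "baaa"
  [2..5]=∅  "aaab"
  [3..6]=∅  "aaba"
  [0..4]={S}  "bbaaa"
  [1..5]=∅  "baaab"
  [2..6]=∅  "aaaba"
  [0..5]=∅  "bbaaab"
  [1..6]=∅  "baaaba"
  [0..6]=∅  "bbaaaba"

S ∉ T[0,6] ⇒ NO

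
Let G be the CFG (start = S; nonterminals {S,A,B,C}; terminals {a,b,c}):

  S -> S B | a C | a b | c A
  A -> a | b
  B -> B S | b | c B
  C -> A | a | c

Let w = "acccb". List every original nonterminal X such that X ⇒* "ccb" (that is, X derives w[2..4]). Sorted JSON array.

Convert to CNF:
  S -> S B | T0 A | T1 C | T1 T2
  A -> a | b
  B -> B S | T0 B | b
  C -> a | b | c
  T0 -> c
  T1 -> a
  T2 -> b

CYK table (by increasing span) (cells [i..j] with 2 ≤ i ≤ j ≤ 4 only):
  [2..2]={C,T0}  "c"  orig:{C}
  [3..3]={C,T0}  "c"  orig:{C}
  [4..4]={A,B,C,T2}  "b"  orig:{A,B,C}
  [2..3]=∅  "cc"
  [3..4]={B,S}  "cb"
  [2..4]={B}  "ccb"

Original NTs in T[2,4] deriving "ccb": ["B"]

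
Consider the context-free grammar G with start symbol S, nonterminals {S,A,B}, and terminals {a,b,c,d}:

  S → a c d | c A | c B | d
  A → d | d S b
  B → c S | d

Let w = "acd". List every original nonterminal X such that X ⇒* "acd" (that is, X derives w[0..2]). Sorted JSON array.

Convert to CNF:
  S -> T2 A | T2 B | T3 X5 | d
  A -> T0 X4 | d
  B -> T2 S | d
  T0 -> d
  T1 -> b
  T2 -> c
  T3 -> a
  X4 -> S T1
  X5 -> T2 T0

CYK table (by increasing span), restricted to cells inside w[0..2]:
  cell(0,0) a: {T3}  orig:{}
  cell(1,1) c: {T2}  orig:{}
  cell(2,2) d: {A,B,S,T0}  orig:{A,B,S}
  cell(0,1) ac: ∅
  cell(1,2) cd: {B,S,X5}  orig:{B,S}
  cell(0,2) acd: {S}

Original NTs in T[0,2] deriving "acd": ["S"]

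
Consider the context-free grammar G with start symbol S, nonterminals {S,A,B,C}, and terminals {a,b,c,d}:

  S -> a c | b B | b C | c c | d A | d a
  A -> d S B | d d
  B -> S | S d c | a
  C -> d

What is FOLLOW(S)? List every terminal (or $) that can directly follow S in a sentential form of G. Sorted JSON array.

FIRST iteration:
round 1:
  A via A→d S B: +{d}
  B via B→a: +{a}
  C via C→d: +{d}
  S via S→a c: +{a}
  S via S→b B: +{b}
  S via S→c c: +{c}
  S via S→d A: +{d}
  S: {a,b,c,d}  A: {d}  B: {a}  C: {d}
round 2:
  B via B→S: +{b,c,d}
  S: {a,b,c,d}  A: {d}  B: {a,b,c,d}  C: {d}
round 3: (no change)
  S: {a,b,c,d}  A: {d}  B: {a,b,c,d}  C: {d}

Compute FOLLOW by fixpoint:
seed FOLLOW(S) with $
round 1:
  A→d S B: FOLLOW(S) ⊇ FIRST(B) = {a,b,c,d}; new: +{a,b,c,d}
  S→b B: FOLLOW(B) ⊇ FOLLOW(S) ⊇ {$,a,b,c,d}; new: +{$,a,b,c,d}
  S→b C: FOLLOW(C) ⊇ FOLLOW(S) ⊇ {$,a,b,c,d}; new: +{$,a,b,c,d}
  S→d A: FOLLOW(A) ⊇ FOLLOW(S) ⊇ {$,a,b,c,d}; new: +{$,a,b,c,d}
  FOLLOW[S]={$,a,b,c,d}  FOLLOW[A]={$,a,b,c,d}  FOLLOW[B]={$,a,b,c,d}  FOLLOW[C]={$,a,b,c,d}
round 2: (stable)
  FOLLOW[S]={$,a,b,c,d}  FOLLOW[A]={$,a,b,c,d}  FOLLOW[B]={$,a,b,c,d}  FOLLOW[C]={$,a,b,c,d}

FOLLOW(S) = ["$", "a", "b", "c", "d"]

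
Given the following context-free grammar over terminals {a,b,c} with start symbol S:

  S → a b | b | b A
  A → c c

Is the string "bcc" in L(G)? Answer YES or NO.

Convert to CNF:
  S -> T1 T2 | T2 A | b
  A -> T0 T0
  T0 -> c
  T1 -> a
  T2 -> b

Fill CYK table bottom-up:
  [0..0]={S,T2}  "b"  orig:{S}
  [1..1]={T0}  "c"  orig:{}
  [2..2]={T0}  "c"  orig:{}
  [0..1]=∅  "bc"
  [1..2]={A}  "cc"
  [0..2]={S}  "bcc"

S ∈ T[0,2] ⇒ YES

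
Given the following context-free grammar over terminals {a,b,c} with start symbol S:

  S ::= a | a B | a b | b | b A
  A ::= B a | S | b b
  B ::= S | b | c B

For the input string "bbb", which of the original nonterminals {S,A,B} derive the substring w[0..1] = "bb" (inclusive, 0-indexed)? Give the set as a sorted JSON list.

CNF form of G:
  S -> T0 B | T0 T1 | T1 A | a | b
  A -> B T0 | T0 B | T0 T1 | T1 A | T1 T1 | a | b
  B -> T0 B | T0 T1 | T1 A | T2 B | a | b
  T0 -> a
  T1 -> b
  T2 -> c

CYK fill, restricted to cells inside w[0..1]:
  [0..0]={A,B,S,T1}  "b"  orig:{A,B,S}
  [1..1]={A,B,S,T1}  "b"  orig:{A,B,S}
  [0..1]={A,B,S}  "bb"

Original NTs in T[0,1] deriving "bb": ["A", "B", "S"]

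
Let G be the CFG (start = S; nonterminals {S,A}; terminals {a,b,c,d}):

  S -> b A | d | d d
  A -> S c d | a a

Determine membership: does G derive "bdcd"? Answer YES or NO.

CNF form of G:
  S -> T1 T1 | T3 A | d
  A -> S X4 | T2 T2
  T0 -> c
  T1 -> d
  T2 -> a
  T3 -> b
  X4 -> T0 T1

Fill CYK table bottom-up:
  cell(0,0) b: {T3}  orig:{}
  cell(1,1) d: {S,T1}  orig:{S}
  cell(2,2) c: {T0}  orig:{}
  cell(3,3) d: {S,T1}  orig:{S}
  cell(0,1) bd: ∅
  cell(1,2) dc: ∅
  cell(2,3) cd: {X4}  orig:{}
  cell(0,2) bdc: ∅
  cell(1,3) dcd: {A}
  cell(0,3) bdcd: {S}

S ∈ T[0,3] ⇒ YES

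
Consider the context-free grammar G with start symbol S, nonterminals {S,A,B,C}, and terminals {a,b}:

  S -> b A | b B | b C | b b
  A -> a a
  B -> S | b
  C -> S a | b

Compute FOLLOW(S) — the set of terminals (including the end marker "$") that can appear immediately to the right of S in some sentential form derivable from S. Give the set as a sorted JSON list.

FIRST iteration:
[1]
  A via A→a a: +{a}
  B via B→b: +{b}
  C via C→b: +{b}
  S via S→b A: +{b}
  S: {b}  A: {a}  B: {b}  C: {b}
[2] (stable)
  S: {b}  A: {a}  B: {b}  C: {b}

Compute FOLLOW by fixpoint:
FOLLOW(S) := {$}
pass 1:
  C→S a: FOLLOW(S) ⊇ FIRST(a) = {a}; new: +{a}
  S→b A: FOLLOW(A) ⊇ FOLLOW(S) ⊇ {$,a}; new: +{$,a}
  S→b B: FOLLOW(B) ⊇ FOLLOW(S) ⊇ {$,a}; new: +{$,a}
  S→b C: FOLLOW(C) ⊇ FOLLOW(S) ⊇ {$,a}; new: +{$,a}
  FOLLOW(S)={$,a}  FOLLOW(A)={$,a}  FOLLOW(B)={$,a}  FOLLOW(C)={$,a}
pass 2: (stable)
  FOLLOW(S)={$,a}  FOLLOW(A)={$,a}  FOLLOW(B)={$,a}  FOLLOW(C)={$,a}

FOLLOW(S) = ["$", "a"]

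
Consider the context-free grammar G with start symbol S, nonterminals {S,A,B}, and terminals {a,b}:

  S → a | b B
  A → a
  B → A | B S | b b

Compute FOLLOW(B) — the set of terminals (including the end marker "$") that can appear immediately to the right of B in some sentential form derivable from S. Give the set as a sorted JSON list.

Compute FIRST by fixpoint:
[1]
  A via A→a: +{a}
  B via B→A: +{a}
  B via B→b b: +{b}
  S via S→a: +{a}
  S via S→b B: +{b}
  FIRST[S]={a,b}  FIRST[A]={a}  FIRST[B]={a,b}
[2] — fixpoint
  FIRST[S]={a,b}  FIRST[A]={a}  FIRST[B]={a,b}

Compute FOLLOW by fixpoint:
initialize: $ ∈ FOLLOW(S)
pass 1:
  B→B S: FOLLOW(B) ⊇ FIRST(S) = {a,b}; new: +{a,b}
  B→B S: FOLLOW(S) ⊇ FOLLOW(B) ⊇ {a,b}; new: +{a,b}
  S→b B: FOLLOW(B) ⊇ FOLLOW(S) ⊇ {$,a,b}; new: +{$}
  S: {$,a,b}  A: {}  B: {$,a,b}
pass 2:
  B→A: FOLLOW(A) ⊇ FOLLOW(B) ⊇ {$,a,b}; new: +{$,a,b}
  S: {$,a,b}  A: {$,a,b}  B: {$,a,b}
pass 3: (no change)
  S: {$,a,b}  A: {$,a,b}  B: {$,a,b}

FOLLOW(B) = ["$", "a", "b"]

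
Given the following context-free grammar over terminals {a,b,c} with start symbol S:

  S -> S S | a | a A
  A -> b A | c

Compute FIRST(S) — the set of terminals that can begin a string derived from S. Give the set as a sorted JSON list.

Compute FIRST by fixpoint:
iter 1:
  A via A→b A: +{b}
  A via A→c: +{c}
  S via S→a: +{a}
  S: {a}  A: {b,c}
iter 2: done
  S: {a}  A: {b,c}

FIRST(S) = ["a"]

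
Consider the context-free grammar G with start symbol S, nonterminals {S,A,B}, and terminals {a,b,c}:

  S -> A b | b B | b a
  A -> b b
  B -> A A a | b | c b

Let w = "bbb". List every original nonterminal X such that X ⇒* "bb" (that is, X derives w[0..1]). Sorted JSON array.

CNF form of G:
  S -> A T0 | T0 B | T0 T1
  A -> T0 T0
  B -> A X3 | T2 T0 | b
  T0 -> b
  T1 -> a
  T2 -> c
  X3 -> A T1

CYK fill (cells [i..j] with 0 ≤ i ≤ j ≤ 1 only):
  T[0,0] 'b' = {B,T0}  orig:{B}
  T[1,1] 'b' = {B,T0}  orig:{B}
  T[0,1] 'bb' = {A,S}

Original NTs in T[0,1] deriving "bb": ["A", "S"]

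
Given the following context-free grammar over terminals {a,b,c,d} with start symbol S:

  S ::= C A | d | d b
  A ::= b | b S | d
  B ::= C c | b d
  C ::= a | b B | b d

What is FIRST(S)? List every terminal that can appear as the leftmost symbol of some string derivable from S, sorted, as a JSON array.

Compute FIRST by fixpoint:
round 1:
  A via A→b: +{b}
  A via A→d: +{d}
  B via B→b d: +{b}
  C via C→a: +{a}
  C via C→b B: +{b}
  S via S→C A: +{a,b}
  S via S→d: +{d}
  FIRST(S)={a,b,d}  FIRST(A)={b,d}  FIRST(B)={b}  FIRST(C)={a,b}
round 2:
  B via B→C c: +{a}
  FIRST(S)={a,b,d}  FIRST(A)={b,d}  FIRST(B)={a,b}  FIRST(C)={a,b}
round 3: (no change)
  FIRST(S)={a,b,d}  FIRST(A)={b,d}  FIRST(B)={a,b}  FIRST(C)={a,b}

FIRST(S) = ["a", "b", "d"]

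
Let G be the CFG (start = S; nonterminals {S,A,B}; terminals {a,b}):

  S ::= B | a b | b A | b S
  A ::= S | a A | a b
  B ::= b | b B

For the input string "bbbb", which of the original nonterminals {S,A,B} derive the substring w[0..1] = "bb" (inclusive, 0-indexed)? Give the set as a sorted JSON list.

CNF form of G:
  S -> T0 T1 | T1 A | T1 B | T1 S | b
  A -> T0 A | T0 T1 | T1 A | T1 B | T1 S | b
  B -> T1 B | b
  T0 -> a
  T1 -> b

CYK table (by increasing span) — only the sub-triangle for w[0..1]:
  cell(0,0) b: {A,B,S,T1}  orig:{A,B,S}
  cell(1,1) b: {A,B,S,T1}  orig:{A,B,S}
  cell(0,1) bb: {A,B,S}

Original NTs in T[0,1] deriving "bb": ["A", "B", "S"]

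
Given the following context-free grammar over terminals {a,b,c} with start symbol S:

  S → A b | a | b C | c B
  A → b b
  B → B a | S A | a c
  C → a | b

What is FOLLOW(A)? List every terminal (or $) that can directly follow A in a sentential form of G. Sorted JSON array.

Compute FIRST by fixpoint:
pass 1:
  A via A→b b: +{b}
  B via B→a c: +{a}
  C via C→a: +{a}
  C via C→b: +{b}
  S via S→A b: +{b}
  S via S→a: +{a}
  S via S→c B: +{c}
  FIRST[S]={a,b,c}  FIRST[A]={b}  FIRST[B]={a}  FIRST[C]={a,b}
pass 2:
  B via B→S A: +{b,c}
  FIRST[S]={a,b,c}  FIRST[A]={b}  FIRST[B]={a,b,c}  FIRST[C]={a,b}
pass 3: (stable)
  FIRST[S]={a,b,c}  FIRST[A]={b}  FIRST[B]={a,b,c}  FIRST[C]={a,b}

FOLLOW sets:
initialize: $ ∈ FOLLOW(S)
[1]
  B→B a: FOLLOW(B) ⊇ FIRST(a) = {a}; new: +{a}
  B→S A: FOLLOW(S) ⊇ FIRST(A) = {b}; new: +{b}
  B→S A: FOLLOW(A) ⊇ FOLLOW(B) ⊇ {a}; new: +{a}
  S→A b: FOLLOW(A) ⊇ FIRST(b) = {b}; new: +{b}
  S→b C: FOLLOW(C) ⊇ FOLLOW(S) ⊇ {$,b}; new: +{$,b}
  S→c B: FOLLOW(B) ⊇ FOLLOW(S) ⊇ {$,b}; new: +{$,b}
  S: {$,b}  A: {a,b}  B: {$,a,b}  C: {$,b}
[2]
  B→S A: FOLLOW(A) ⊇ FOLLOW(B) ⊇ {$,a,b}; new: +{$}
  S: {$,b}  A: {$,a,b}  B: {$,a,b}  C: {$,b}
[3] — fixpoint
  S: {$,b}  A: {$,a,b}  B: {$,a,b}  C: {$,b}

FOLLOW(A) = ["$", "a", "b"]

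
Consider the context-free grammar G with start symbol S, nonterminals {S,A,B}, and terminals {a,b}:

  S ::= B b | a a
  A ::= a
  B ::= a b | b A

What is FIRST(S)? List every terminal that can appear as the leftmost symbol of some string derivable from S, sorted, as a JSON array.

FIRST sets, iterate to fixpoint:
round 1:
  A via A→a: +{a}
  B via B→a b: +{a}
  B via B→b A: +{b}
  S via S→B b: +{a,b}
  FIRST[S]={a,b}  FIRST[A]={a}  FIRST[B]={a,b}
round 2: done
  FIRST[S]={a,b}  FIRST[A]={a}  FIRST[B]={a,b}

FIRST(S) = ["a", "b"]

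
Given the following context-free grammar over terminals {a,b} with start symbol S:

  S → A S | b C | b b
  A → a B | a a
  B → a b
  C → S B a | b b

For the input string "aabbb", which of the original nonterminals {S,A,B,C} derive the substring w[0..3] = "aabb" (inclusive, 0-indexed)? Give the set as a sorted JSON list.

CNF form of G:
  S -> A S | T1 C | T1 T1
  A -> T0 B | T0 T0
  B -> T0 T1
  C -> S X2 | T1 T1
  T0 -> a
  T1 -> b
  X2 -> B T0

CYK fill (cells [i..j] with 0 ≤ i ≤ j ≤ 3 only):
  T[0,0] 'a' = {T0}  orig:{}
  T[1,1] 'a' = {T0}  orig:{}
  T[2,2] 'b' = {T1}  orig:{}
  T[3,3] 'b' = {T1}  orig:{}
  T[0,1] 'aa' = {A}
  T[1,2] 'ab' = {B}
  T[2,3] 'bb' = {C,S}
  T[0,2] 'aab' = {A}
  T[1,3] 'abb' = ∅
  T[0,3] 'aabb' = {S}

Original NTs in T[0,3] deriving "aabb": ["S"]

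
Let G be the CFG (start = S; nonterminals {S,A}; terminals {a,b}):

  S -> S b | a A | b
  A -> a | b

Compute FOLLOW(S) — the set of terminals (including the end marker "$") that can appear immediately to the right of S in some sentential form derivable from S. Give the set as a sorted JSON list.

FIRST sets, iterate to fixpoint:
pass 1:
  A via A→a: +{a}
  A via A→b: +{b}
  S via S→a A: +{a}
  S via S→b: +{b}
  S: {a,b}  A: {a,b}
pass 2: done
  S: {a,b}  A: {a,b}

FOLLOW iteration:
initialize: $ ∈ FOLLOW(S)
round 1:
  S→S b: FOLLOW(S) ⊇ FIRST(b) = {b}; new: +{b}
  S→a A: FOLLOW(A) ⊇ FOLLOW(S) ⊇ {$,b}; new: +{$,b}
  FOLLOW[S]={$,b}  FOLLOW[A]={$,b}
round 2: (no change)
  FOLLOW[S]={$,b}  FOLLOW[A]={$,b}

FOLLOW(S) = ["$", "b"]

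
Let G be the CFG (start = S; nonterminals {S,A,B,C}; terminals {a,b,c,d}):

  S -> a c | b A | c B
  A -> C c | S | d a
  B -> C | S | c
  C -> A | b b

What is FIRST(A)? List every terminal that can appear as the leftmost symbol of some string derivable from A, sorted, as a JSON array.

FIRST iteration:
[1]
  A via A→d a: +{d}
  B via B→c: +{c}
  C via C→A: +{d}
  C via C→b b: +{b}
  S via S→a c: +{a}
  S via S→b A: +{b}
  S via S→c B: +{c}
  FIRST[S]={a,b,c}  FIRST[A]={d}  FIRST[B]={c}  FIRST[C]={b,d}
[2]
  A via A→C c: +{b}
  A via A→S: +{a,c}
  B via B→C: +{b,d}
  B via B→S: +{a}
  C via C→A: +{a,c}
  FIRST[S]={a,b,c}  FIRST[A]={a,b,c,d}  FIRST[B]={a,b,c,d}  FIRST[C]={a,b,c,d}
[3] done
  FIRST[S]={a,b,c}  FIRST[A]={a,b,c,d}  FIRST[B]={a,b,c,d}  FIRST[C]={a,b,c,d}

FIRST(A) = ["a", "b", "c", "d"]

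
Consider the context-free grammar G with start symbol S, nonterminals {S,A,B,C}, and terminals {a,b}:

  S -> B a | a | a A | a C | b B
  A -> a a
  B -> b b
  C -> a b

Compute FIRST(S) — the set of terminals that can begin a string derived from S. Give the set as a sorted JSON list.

FIRST sets, iterate to fixpoint:
round 1:
  A via A→a a: +{a}
  B via B→b b: +{b}
  C via C→a b: +{a}
  S via S→B a: +{b}
  S via S→a: +{a}
  FIRST(S)={a,b}  FIRST(A)={a}  FIRST(B)={b}  FIRST(C)={a}
round 2: done
  FIRST(S)={a,b}  FIRST(A)={a}  FIRST(B)={b}  FIRST(C)={a}

FIRST(S) = ["a", "b"]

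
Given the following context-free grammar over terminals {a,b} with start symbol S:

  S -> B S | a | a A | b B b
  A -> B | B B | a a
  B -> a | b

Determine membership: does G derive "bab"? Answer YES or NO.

CNF form of G:
  S -> B S | T0 A | T1 X2 | a
  A -> B B | T0 T0 | a | b
  B -> a | b
  T0 -> a
  T1 -> b
  X2 -> B T1

Fill CYK table bottom-up:
  T[0,0] 'b' = {A,B,T1}  orig:{A,B}
  T[1,1] 'a' = {A,B,S,T0}  orig:{A,B,S}
  T[2,2] 'b' = {A,B,T1}  orig:{A,B}
  T[0,1] 'ba' = {A,S}
  T[1,2] 'ab' = {A,S,X2}  orig:{A,S}
  T[0,2] 'bab' = {S}

S ∈ T[0,2] ⇒ YES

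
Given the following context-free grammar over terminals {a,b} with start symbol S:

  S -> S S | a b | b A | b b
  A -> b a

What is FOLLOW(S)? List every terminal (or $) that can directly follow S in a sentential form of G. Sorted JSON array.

Compute FIRST by fixpoint:
round 1:
  A via A→b a: +{b}
  S via S→a b: +{a}
  S via S→b A: +{b}
  FIRST[S]={a,b}  FIRST[A]={b}
round 2: (stable)
  FIRST[S]={a,b}  FIRST[A]={b}

FOLLOW sets:
initialize: $ ∈ FOLLOW(S)
round 1:
  S→S S: FOLLOW(S) ⊇ FIRST(S) = {a,b}; new: +{a,b}
  S→b A: FOLLOW(A) ⊇ FOLLOW(S) ⊇ {$,a,b}; new: +{$,a,b}
  FOLLOW(S)={$,a,b}  FOLLOW(A)={$,a,b}
round 2: — fixpoint
  FOLLOW(S)={$,a,b}  FOLLOW(A)={$,a,b}

FOLLOW(S) = ["$", "a", "b"]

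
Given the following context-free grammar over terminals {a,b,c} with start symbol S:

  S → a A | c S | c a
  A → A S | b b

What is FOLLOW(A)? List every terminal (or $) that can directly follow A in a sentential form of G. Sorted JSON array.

FIRST sets, iterate to fixpoint:
iter 1:
  A via A→b b: +{b}
  S via S→a A: +{a}
  S via S→c S: +{c}
  FIRST[S]={a,c}  FIRST[A]={b}
iter 2: (no change)
  FIRST[S]={a,c}  FIRST[A]={b}

FOLLOW sets:
initialize: $ ∈ FOLLOW(S)
pass 1:
  A→A S: FOLLOW(A) ⊇ FIRST(S) = {a,c}; new: +{a,c}
  A→A S: FOLLOW(S) ⊇ FOLLOW(A) ⊇ {a,c}; new: +{a,c}
  S→a A: FOLLOW(A) ⊇ FOLLOW(S) ⊇ {$,a,c}; new: +{$}
  S: {$,a,c}  A: {$,a,c}
pass 2: done
  S: {$,a,c}  A: {$,a,c}

FOLLOW(A) = ["$", "a", "c"]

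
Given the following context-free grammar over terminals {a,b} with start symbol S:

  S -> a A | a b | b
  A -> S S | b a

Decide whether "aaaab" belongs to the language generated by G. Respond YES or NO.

Convert to CNF:
  S -> T1 A | T1 T0 | b
  A -> S S | T0 T1
  T0 -> b
  T1 -> a

Fill CYK table bottom-up:
  T[0,0] 'a' = {T1}  orig:{}
  T[1,1] 'a' = {T1}  orig:{}
  T[2,2] 'a' = {T1}  orig:{}
  T[3,3] 'a' = {T1}  orig:{}
  T[4,4] 'b' = {S,T0}  orig:{S}
  T[0,1] 'aa' = ∅
  T[1,2] 'aa' = ∅
  T[2,3] 'aa' = ∅
  T[3,4] 'ab' = {S}
  T[0,2] 'aaa' = ∅
  T[1,3] 'aaa' = ∅
  T[2,4] 'aab' = ∅
  T[0,3] 'aaaa' = ∅
  T[1,4] 'aaab' = ∅
  T[0,4] 'aaaab' = ∅

S ∉ T[0,4] ⇒ NO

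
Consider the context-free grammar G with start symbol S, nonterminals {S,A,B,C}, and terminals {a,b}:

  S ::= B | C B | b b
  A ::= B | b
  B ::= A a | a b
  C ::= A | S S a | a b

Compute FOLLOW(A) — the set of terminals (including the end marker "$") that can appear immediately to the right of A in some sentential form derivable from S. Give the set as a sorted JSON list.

Compute FIRST by fixpoint:
[1]
  A via A→b: +{b}
  B via B→A a: +{b}
  B via B→a b: +{a}
  C via C→A: +{b}
  C via C→a b: +{a}
  S via S→B: +{a,b}
  FIRST[S]={a,b}  FIRST[A]={b}  FIRST[B]={a,b}  FIRST[C]={a,b}
[2]
  A via A→B: +{a}
  FIRST[S]={a,b}  FIRST[A]={a,b}  FIRST[B]={a,b}  FIRST[C]={a,b}
[3] done
  FIRST[S]={a,b}  FIRST[A]={a,b}  FIRST[B]={a,b}  FIRST[C]={a,b}

Compute FOLLOW by fixpoint:
initialize: $ ∈ FOLLOW(S)
pass 1:
  B→A a: FOLLOW(A) ⊇ FIRST(a) = {a}; new: +{a}
  C→S S a: FOLLOW(S) ⊇ FIRST(S) = {a,b}; new: +{a,b}
  S→B: FOLLOW(B) ⊇ FOLLOW(S) ⊇ {$,a,b}; new: +{$,a,b}
  S→C B: FOLLOW(C) ⊇ FIRST(B) = {a,b}; new: +{a,b}
  FOLLOW(S)={$,a,b}  FOLLOW(A)={a}  FOLLOW(B)={$,a,b}  FOLLOW(C)={a,b}
pass 2:
  C→A: FOLLOW(A) ⊇ FOLLOW(C) ⊇ {a,b}; new: +{b}
  FOLLOW(S)={$,a,b}  FOLLOW(A)={a,b}  FOLLOW(B)={$,a,b}  FOLLOW(C)={a,b}
pass 3: (stable)
  FOLLOW(S)={$,a,b}  FOLLOW(A)={a,b}  FOLLOW(B)={$,a,b}  FOLLOW(C)={a,b}

FOLLOW(A) = ["a", "b"]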